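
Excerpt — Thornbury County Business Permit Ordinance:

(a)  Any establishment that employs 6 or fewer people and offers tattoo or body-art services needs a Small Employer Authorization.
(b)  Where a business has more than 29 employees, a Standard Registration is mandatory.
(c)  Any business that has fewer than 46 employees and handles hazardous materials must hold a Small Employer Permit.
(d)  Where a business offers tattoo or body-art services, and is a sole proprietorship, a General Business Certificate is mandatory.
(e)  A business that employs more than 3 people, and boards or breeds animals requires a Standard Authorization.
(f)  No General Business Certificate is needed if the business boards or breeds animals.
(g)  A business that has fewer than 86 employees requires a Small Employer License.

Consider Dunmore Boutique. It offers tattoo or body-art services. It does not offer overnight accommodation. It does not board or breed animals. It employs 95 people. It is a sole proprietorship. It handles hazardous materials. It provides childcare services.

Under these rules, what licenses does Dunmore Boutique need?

General Business Certificate, Standard Registration

(a) employees 95 > 6; offers tattoo or body-art services → Small Employer Authorization not required.
(b) employees 95 > 29 → Standard Registration required.
(c) employees 95 ≥ 46; handles hazardous materials → Small Employer Permit not required.
(d) offers tattoo or body-art services; is a sole proprietorship → General Business Certificate required.
(e) employees 95 > 3; does not board or breed animals → Standard Authorization not required.
(f) does not board or breed animals → General Business Certificate exemption does not apply.
(g) employees 95 ≥ 86 → Small Employer License not required.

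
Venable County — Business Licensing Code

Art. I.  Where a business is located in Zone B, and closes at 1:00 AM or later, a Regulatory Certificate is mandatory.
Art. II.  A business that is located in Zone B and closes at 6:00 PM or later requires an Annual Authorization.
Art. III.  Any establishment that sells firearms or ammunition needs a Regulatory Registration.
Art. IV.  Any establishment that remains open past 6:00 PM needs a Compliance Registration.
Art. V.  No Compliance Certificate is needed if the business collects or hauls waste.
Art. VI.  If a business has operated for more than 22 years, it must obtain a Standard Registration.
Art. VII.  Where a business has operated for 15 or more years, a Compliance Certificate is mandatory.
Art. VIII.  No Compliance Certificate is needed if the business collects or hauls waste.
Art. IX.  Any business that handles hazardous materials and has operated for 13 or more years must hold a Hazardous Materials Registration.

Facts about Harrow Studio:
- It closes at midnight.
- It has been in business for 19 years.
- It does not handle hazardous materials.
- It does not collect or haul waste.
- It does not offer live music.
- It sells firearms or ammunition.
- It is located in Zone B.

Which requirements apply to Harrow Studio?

Annual Authorization, Compliance Certificate, Compliance Registration, Regulatory Registration

Art. I. is located in Zone B; closes midnight, at/before 1:00 AM → Regulatory Certificate not required.
Art. II. is located in Zone B; closes midnight, after 6:00 PM → Annual Authorization required.
Art. III. sells firearms or ammunition → Regulatory Registration required.
Art. IV. closes midnight, after 6:00 PM → Compliance Registration required.
Art. V. does not collect or haul waste → Compliance Certificate exemption does not apply.
Art. VI. years in business 19 ≤ 22 → Standard Registration not required.
Art. VII. years in business 19 ≥ 15 → Compliance Certificate required.
Art. VIII. does not collect or haul waste → Compliance Certificate exemption does not apply.
Art. IX. does not handle hazardous materials; years in business 19 ≥ 13 → Hazardous Materials Registration not required.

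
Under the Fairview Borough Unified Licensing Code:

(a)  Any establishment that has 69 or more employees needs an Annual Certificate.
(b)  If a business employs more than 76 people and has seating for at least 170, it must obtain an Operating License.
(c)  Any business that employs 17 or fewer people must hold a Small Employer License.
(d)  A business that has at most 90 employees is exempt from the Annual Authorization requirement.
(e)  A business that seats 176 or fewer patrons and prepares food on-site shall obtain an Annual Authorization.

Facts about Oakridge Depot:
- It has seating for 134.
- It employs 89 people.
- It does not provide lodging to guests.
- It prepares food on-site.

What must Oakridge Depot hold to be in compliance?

Annual Certificate

(a) employees 89 ≥ 69 → Annual Certificate required.
(b) employees 89 > 76; seating 134 < 170 → Operating License not required.
(c) employees 89 > 17 → Small Employer License not required.
(d) employees 89 ≤ 90 → exempt from Annual Authorization.
(e) seating 134 ≤ 176; prepares food on-site → Annual Authorization required.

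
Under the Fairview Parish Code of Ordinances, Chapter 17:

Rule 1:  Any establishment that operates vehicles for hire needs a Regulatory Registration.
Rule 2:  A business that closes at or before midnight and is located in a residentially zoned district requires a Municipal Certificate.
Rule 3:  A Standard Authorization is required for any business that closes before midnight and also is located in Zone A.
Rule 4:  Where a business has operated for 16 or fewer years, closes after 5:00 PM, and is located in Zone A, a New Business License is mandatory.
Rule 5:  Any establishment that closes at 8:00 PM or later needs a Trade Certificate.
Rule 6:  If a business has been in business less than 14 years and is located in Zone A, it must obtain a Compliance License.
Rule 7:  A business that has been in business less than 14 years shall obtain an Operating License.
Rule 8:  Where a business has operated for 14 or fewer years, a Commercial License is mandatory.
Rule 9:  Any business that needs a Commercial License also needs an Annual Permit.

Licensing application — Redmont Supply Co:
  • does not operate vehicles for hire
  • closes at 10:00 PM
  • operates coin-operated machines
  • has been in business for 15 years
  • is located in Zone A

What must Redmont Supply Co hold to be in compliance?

Rule 1: does not operate vehicles for hire → Regulatory Registration not required.
Rule 2: closes 10:00 PM, at/before midnight; is located in Zone A (not: is located in a residentially zoned district) → Municipal Certificate not required.
Rule 3: closes 10:00 PM, at/before midnight; is located in Zone A → Standard Authorization required.
Rule 4: years in business 15 ≤ 16; closes 10:00 PM, after 5:00 PM; is located in Zone A → New Business License required.
Rule 5: closes 10:00 PM, after 8:00 PM → Trade Certificate required.
Rule 6: years in business 15 ≥ 14; is located in Zone A → Compliance License not required.
Rule 7: years in business 15 ≥ 14 → Operating License not required.
Rule 8: years in business 15 > 14 → Commercial License not required.
Rule 9: Commercial License is not required → no effect.

New Business License, Standard Authorization, Trade Certificate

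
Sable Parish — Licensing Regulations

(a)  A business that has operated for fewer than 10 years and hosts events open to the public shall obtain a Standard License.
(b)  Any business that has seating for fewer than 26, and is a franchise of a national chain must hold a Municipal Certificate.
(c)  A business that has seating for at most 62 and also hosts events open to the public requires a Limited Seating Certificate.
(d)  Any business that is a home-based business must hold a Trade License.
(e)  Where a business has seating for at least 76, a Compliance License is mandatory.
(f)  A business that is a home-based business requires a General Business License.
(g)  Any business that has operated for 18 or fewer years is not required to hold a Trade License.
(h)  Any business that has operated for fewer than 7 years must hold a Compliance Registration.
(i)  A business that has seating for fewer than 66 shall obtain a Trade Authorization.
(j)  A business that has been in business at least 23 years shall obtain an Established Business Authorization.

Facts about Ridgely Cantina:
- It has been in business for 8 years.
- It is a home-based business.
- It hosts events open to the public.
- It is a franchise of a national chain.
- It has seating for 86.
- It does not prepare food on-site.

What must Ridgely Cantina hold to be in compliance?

(a) years in business 8 < 10; hosts events open to the public → Standard License required.
(b) seating 86 ≥ 26; is a franchise of a national chain → Municipal Certificate not required.
(c) seating 86 > 62; hosts events open to the public → Limited Seating Certificate not required.
(d) is a home-based business → Trade License required.
(e) seating 86 ≥ 76 → Compliance License required.
(f) is a home-based business → General Business License required.
(g) years in business 8 ≤ 18 → exempt from Trade License.
(h) years in business 8 ≥ 7 → Compliance Registration not required.
(i) seating 86 ≥ 66 → Trade Authorization not required.
(j) years in business 8 < 23 → Established Business Authorization not required.

Compliance License, General Business License, Standard License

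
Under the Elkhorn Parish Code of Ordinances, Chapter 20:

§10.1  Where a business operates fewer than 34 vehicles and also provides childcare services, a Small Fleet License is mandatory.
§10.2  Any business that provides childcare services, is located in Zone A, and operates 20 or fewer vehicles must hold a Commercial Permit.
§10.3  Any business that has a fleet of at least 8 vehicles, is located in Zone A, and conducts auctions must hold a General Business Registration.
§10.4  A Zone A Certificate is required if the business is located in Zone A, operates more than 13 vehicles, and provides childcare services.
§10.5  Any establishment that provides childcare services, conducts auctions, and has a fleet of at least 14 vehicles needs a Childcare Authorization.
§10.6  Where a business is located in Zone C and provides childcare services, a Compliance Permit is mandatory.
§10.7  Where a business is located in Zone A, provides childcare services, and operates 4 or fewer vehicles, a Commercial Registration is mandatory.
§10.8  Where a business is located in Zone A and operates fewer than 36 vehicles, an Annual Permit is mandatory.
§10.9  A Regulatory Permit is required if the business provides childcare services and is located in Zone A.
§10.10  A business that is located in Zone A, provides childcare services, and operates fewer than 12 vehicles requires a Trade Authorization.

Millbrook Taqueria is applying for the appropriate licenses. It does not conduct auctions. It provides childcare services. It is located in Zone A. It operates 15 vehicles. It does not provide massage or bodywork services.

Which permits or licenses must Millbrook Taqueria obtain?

Annual Permit, Commercial Permit, Regulatory Permit, Small Fleet License, Zone A Certificate

§10.1 vehicles 15 < 34; provides childcare services → Small Fleet License required.
§10.2 provides childcare services; is located in Zone A; vehicles 15 ≤ 20 → Commercial Permit required.
§10.3 vehicles 15 ≥ 8; is located in Zone A; does not conduct auctions → General Business Registration not required.
§10.4 is located in Zone A; vehicles 15 > 13; provides childcare services → Zone A Certificate required.
§10.5 provides childcare services; does not conduct auctions; vehicles 15 ≥ 14 → Childcare Authorization not required.
§10.6 is located in Zone A (not: is located in Zone C); provides childcare services → Compliance Permit not required.
§10.7 is located in Zone A; provides childcare services; vehicles 15 > 4 → Commercial Registration not required.
§10.8 is located in Zone A; vehicles 15 < 36 → Annual Permit required.
§10.9 provides childcare services; is located in Zone A → Regulatory Permit required.
§10.10 is located in Zone A; provides childcare services; vehicles 15 ≥ 12 → Trade Authorization not required.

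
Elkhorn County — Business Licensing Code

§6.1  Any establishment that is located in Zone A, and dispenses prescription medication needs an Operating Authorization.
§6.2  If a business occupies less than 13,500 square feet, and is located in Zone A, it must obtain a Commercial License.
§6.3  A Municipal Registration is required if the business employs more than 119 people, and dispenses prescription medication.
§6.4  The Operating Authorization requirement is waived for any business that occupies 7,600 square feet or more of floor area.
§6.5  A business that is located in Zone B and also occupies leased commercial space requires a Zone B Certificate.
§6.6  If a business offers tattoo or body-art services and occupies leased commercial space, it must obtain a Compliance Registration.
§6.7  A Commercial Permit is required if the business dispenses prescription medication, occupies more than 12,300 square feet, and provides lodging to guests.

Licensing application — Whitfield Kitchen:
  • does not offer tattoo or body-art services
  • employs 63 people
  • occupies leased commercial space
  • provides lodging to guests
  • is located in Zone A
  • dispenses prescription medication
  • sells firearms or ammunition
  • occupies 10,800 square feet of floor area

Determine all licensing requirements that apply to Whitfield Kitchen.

§6.1 is located in Zone A; dispenses prescription medication → Operating Authorization required.
§6.2 floor area 10,800 square feet < 13,500 square feet; is located in Zone A → Commercial License required.
§6.3 employees 63 ≤ 119; dispenses prescription medication → Municipal Registration not required.
§6.4 floor area 10,800 square feet ≥ 7,600 square feet → exempt from Operating Authorization.
§6.5 is located in Zone A (not: is located in Zone B); occupies leased commercial space → Zone B Certificate not required.
§6.6 does not offer tattoo or body-art services; occupies leased commercial space → Compliance Registration not required.
§6.7 dispenses prescription medication; floor area 10,800 square feet ≤ 12,300 square feet; provides lodging to guests → Commercial Permit not required.

Commercial License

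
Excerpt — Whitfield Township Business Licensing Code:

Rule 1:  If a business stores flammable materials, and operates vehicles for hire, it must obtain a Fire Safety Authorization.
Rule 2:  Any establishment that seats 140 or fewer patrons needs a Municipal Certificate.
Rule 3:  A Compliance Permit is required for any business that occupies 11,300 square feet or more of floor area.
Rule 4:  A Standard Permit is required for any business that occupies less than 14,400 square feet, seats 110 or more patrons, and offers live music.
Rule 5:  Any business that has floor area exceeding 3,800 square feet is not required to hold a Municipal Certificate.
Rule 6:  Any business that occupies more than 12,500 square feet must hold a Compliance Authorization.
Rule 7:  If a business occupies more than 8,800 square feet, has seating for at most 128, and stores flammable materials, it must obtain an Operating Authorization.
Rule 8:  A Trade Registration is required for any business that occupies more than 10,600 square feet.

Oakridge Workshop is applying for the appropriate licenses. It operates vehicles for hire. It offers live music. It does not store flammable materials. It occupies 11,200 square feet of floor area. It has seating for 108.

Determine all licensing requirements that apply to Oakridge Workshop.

Rule 1: does not store flammable materials; operates vehicles for hire → Fire Safety Authorization not required.
Rule 2: seating 108 ≤ 140 → Municipal Certificate required.
Rule 3: floor area 11,200 square feet < 11,300 square feet → Compliance Permit not required.
Rule 4: floor area 11,200 square feet < 14,400 square feet; seating 108 < 110; offers live music → Standard Permit not required.
Rule 5: floor area 11,200 square feet > 3,800 square feet → exempt from Municipal Certificate.
Rule 6: floor area 11,200 square feet ≤ 12,500 square feet → Compliance Authorization not required.
Rule 7: floor area 11,200 square feet > 8,800 square feet; seating 108 ≤ 128; does not store flammable materials → Operating Authorization not required.
Rule 8: floor area 11,200 square feet > 10,600 square feet → Trade Registration required.

Trade Registration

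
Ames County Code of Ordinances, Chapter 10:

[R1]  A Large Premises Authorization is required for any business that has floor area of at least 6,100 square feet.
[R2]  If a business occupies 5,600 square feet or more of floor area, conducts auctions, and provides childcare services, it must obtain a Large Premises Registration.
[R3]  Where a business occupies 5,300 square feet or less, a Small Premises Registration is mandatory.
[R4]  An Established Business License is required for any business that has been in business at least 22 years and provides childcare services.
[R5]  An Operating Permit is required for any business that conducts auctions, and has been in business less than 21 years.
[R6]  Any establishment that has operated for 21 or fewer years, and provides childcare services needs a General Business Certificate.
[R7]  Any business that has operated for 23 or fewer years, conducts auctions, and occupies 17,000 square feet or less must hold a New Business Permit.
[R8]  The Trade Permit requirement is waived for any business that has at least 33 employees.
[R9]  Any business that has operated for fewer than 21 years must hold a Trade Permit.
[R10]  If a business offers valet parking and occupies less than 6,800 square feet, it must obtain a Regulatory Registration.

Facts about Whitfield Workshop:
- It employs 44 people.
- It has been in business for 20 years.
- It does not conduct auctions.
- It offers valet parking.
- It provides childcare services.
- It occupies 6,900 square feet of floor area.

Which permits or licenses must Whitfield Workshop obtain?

[R1] floor area 6,900 square feet ≥ 6,100 square feet → Large Premises Authorization required.
[R2] floor area 6,900 square feet ≥ 5,600 square feet; does not conduct auctions; provides childcare services → Large Premises Registration not required.
[R3] floor area 6,900 square feet > 5,300 square feet → Small Premises Registration not required.
[R4] years in business 20 < 22; provides childcare services → Established Business License not required.
[R5] does not conduct auctions; years in business 20 < 21 → Operating Permit not required.
[R6] years in business 20 ≤ 21; provides childcare services → General Business Certificate required.
[R7] years in business 20 ≤ 23; does not conduct auctions; floor area 6,900 square feet ≤ 17,000 square feet → New Business Permit not required.
[R8] employees 44 ≥ 33 → exempt from Trade Permit.
[R9] years in business 20 < 21 → Trade Permit required.
[R10] offers valet parking; floor area 6,900 square feet ≥ 6,800 square feet → Regulatory Registration not required.

General Business Certificate, Large Premises Authorization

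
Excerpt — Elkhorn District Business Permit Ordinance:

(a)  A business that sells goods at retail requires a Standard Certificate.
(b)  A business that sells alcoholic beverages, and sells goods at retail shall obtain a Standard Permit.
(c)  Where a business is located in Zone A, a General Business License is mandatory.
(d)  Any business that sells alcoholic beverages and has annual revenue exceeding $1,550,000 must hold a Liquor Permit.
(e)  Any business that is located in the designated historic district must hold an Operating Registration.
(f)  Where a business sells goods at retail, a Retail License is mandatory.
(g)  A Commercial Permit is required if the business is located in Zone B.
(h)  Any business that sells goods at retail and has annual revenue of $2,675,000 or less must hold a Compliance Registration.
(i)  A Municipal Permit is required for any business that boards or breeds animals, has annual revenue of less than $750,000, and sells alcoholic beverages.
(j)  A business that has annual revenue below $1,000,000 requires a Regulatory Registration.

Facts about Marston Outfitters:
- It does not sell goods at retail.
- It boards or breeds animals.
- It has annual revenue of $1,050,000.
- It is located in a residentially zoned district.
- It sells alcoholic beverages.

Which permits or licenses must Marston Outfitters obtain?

(a) does not sell goods at retail → Standard Certificate not required.
(b) sells alcoholic beverages; does not sell goods at retail → Standard Permit not required.
(c) is located in a residentially zoned district (not: is located in Zone A) → General Business License not required.
(d) sells alcoholic beverages; revenue $1,050,000 ≤ $1,550,000 → Liquor Permit not required.
(e) is located in a residentially zoned district (not: is located in the designated historic district) → Operating Registration not required.
(f) does not sell goods at retail → Retail License not required.
(g) is located in a residentially zoned district (not: is located in Zone B) → Commercial Permit not required.
(h) does not sell goods at retail; revenue $1,050,000 ≤ $2,675,000 → Compliance Registration not required.
(i) boards or breeds animals; revenue $1,050,000 ≥ $750,000; sells alcoholic beverages → Municipal Permit not required.
(j) revenue $1,050,000 ≥ $1,000,000 → Regulatory Registration not required.

None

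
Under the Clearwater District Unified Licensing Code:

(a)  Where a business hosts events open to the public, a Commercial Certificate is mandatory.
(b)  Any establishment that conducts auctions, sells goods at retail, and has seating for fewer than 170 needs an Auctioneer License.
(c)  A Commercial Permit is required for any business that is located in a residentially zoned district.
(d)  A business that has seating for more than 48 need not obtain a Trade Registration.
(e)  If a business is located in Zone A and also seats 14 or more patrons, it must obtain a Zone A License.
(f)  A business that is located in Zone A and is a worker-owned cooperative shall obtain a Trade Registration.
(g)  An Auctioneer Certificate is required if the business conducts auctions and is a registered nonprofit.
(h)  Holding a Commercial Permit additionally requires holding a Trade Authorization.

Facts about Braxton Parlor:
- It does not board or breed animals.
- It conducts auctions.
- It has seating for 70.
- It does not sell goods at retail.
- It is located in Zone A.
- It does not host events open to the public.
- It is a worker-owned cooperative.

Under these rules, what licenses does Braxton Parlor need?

(a) does not host events open to the public → Commercial Certificate not required.
(b) conducts auctions; does not sell goods at retail; seating 70 < 170 → Auctioneer License not required.
(c) is located in Zone A (not: is located in a residentially zoned district) → Commercial Permit not required.
(d) seating 70 > 48 → exempt from Trade Registration.
(e) is located in Zone A; seating 70 ≥ 14 → Zone A License required.
(f) is located in Zone A; is a worker-owned cooperative → Trade Registration required.
(g) conducts auctions; is a worker-owned cooperative (not: is a registered nonprofit) → Auctioneer Certificate not required.
(h) Commercial Permit is not required → no effect.

Zone A License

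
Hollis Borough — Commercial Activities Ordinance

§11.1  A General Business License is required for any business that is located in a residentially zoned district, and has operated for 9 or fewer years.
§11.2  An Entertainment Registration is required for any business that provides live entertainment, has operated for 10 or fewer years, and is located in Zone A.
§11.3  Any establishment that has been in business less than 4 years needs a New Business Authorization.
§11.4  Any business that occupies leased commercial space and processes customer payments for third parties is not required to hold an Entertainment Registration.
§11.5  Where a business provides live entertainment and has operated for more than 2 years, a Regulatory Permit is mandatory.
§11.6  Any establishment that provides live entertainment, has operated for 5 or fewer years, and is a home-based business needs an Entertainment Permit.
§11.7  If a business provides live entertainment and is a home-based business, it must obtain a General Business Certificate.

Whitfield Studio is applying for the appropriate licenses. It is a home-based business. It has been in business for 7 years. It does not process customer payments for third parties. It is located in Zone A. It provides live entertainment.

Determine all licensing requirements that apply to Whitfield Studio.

Entertainment Registration, General Business Certificate, Regulatory Permit

§11.1 is located in Zone A (not: is located in a residentially zoned district); years in business 7 ≤ 9 → General Business License not required.
§11.2 provides live entertainment; years in business 7 ≤ 10; is located in Zone A → Entertainment Registration required.
§11.3 years in business 7 ≥ 4 → New Business Authorization not required.
§11.4 is a home-based business (not: occupies leased commercial space); does not process customer payments for third parties → Entertainment Registration exemption does not apply.
§11.5 provides live entertainment; years in business 7 > 2 → Regulatory Permit required.
§11.6 provides live entertainment; years in business 7 > 5; is a home-based business → Entertainment Permit not required.
§11.7 provides live entertainment; is a home-based business → General Business Certificate required.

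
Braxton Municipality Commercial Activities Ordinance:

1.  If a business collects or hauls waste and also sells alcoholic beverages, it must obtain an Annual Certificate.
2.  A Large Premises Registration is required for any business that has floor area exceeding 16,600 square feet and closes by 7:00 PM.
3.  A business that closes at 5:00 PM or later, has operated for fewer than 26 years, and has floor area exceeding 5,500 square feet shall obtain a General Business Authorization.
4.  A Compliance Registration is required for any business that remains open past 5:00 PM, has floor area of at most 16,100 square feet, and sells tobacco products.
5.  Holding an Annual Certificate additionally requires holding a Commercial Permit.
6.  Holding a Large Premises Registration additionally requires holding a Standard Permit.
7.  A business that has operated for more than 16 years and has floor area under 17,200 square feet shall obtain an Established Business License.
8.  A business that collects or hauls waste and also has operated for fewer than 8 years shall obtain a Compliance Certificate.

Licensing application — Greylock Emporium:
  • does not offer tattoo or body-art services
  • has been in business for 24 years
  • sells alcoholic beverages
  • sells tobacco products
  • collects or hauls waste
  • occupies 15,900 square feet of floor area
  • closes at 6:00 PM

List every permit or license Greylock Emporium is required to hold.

1. collects or hauls waste; sells alcoholic beverages → Annual Certificate required.
2. floor area 15,900 square feet ≤ 16,600 square feet; closes 6:00 PM, at/before 7:00 PM → Large Premises Registration not required.
3. closes 6:00 PM, after 5:00 PM; years in business 24 < 26; floor area 15,900 square feet > 5,500 square feet → General Business Authorization required.
4. closes 6:00 PM, after 5:00 PM; floor area 15,900 square feet ≤ 16,100 square feet; sells tobacco products → Compliance Registration required.
5. Annual Certificate is required → Commercial Permit also required.
6. Large Premises Registration is not required → no effect.
7. years in business 24 > 16; floor area 15,900 square feet < 17,200 square feet → Established Business License required.
8. collects or hauls waste; years in business 24 ≥ 8 → Compliance Certificate not required.

Annual Certificate, Commercial Permit, Compliance Registration, Established Business License, General Business Authorization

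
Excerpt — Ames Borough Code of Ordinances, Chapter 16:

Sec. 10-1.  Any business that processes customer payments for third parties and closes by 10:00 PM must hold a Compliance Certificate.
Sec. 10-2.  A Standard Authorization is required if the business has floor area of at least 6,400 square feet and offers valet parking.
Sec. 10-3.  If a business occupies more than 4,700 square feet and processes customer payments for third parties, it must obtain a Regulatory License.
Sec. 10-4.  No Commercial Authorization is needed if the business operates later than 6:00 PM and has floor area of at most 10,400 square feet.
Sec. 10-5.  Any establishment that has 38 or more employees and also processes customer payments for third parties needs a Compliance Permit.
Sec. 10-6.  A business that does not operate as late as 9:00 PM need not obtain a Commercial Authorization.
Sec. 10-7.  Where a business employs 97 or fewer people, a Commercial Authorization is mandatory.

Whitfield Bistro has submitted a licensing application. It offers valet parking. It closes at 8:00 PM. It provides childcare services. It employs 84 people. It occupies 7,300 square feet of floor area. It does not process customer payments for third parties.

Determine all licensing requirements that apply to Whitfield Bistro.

Sec. 10-1. does not process customer payments for third parties; closes 8:00 PM, at/before 10:00 PM → Compliance Certificate not required.
Sec. 10-2. floor area 7,300 square feet ≥ 6,400 square feet; offers valet parking → Standard Authorization required.
Sec. 10-3. floor area 7,300 square feet > 4,700 square feet; does not process customer payments for third parties → Regulatory License not required.
Sec. 10-4. closes 8:00 PM, after 6:00 PM; floor area 7,300 square feet ≤ 10,400 square feet → exempt from Commercial Authorization.
Sec. 10-5. employees 84 ≥ 38; does not process customer payments for third parties → Compliance Permit not required.
Sec. 10-6. closes 8:00 PM, at/before 9:00 PM → exempt from Commercial Authorization.
Sec. 10-7. employees 84 ≤ 97 → Commercial Authorization required.

Standard Authorization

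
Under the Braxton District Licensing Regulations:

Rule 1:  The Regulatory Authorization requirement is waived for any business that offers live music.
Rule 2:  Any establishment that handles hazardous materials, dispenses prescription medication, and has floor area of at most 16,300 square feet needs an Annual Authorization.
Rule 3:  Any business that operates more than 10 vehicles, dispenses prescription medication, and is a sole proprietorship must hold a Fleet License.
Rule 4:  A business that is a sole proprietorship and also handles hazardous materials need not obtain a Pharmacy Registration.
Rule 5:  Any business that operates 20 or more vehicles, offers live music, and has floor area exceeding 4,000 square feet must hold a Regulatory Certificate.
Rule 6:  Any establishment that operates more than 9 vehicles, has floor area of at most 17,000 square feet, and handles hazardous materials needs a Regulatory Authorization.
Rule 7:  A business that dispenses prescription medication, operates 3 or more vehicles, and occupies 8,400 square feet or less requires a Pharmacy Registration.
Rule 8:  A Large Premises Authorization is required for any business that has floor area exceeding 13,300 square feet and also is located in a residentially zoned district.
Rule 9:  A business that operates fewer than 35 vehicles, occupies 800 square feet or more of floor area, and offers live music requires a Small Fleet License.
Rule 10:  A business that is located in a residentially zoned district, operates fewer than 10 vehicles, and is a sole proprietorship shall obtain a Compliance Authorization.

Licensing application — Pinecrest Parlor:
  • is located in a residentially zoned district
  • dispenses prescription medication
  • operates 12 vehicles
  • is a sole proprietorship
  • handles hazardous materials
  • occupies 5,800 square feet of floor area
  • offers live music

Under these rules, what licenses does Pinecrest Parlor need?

Rule 1: offers live music → exempt from Regulatory Authorization.
Rule 2: handles hazardous materials; dispenses prescription medication; floor area 5,800 square feet ≤ 16,300 square feet → Annual Authorization required.
Rule 3: vehicles 12 > 10; dispenses prescription medication; is a sole proprietorship → Fleet License required.
Rule 4: is a sole proprietorship; handles hazardous materials → exempt from Pharmacy Registration.
Rule 5: vehicles 12 < 20; offers live music; floor area 5,800 square feet > 4,000 square feet → Regulatory Certificate not required.
Rule 6: vehicles 12 > 9; floor area 5,800 square feet ≤ 17,000 square feet; handles hazardous materials → Regulatory Authorization required.
Rule 7: dispenses prescription medication; vehicles 12 ≥ 3; floor area 5,800 square feet ≤ 8,400 square feet → Pharmacy Registration required.
Rule 8: floor area 5,800 square feet ≤ 13,300 square feet; is located in a residentially zoned district → Large Premises Authorization not required.
Rule 9: vehicles 12 < 35; floor area 5,800 square feet ≥ 800 square feet; offers live music → Small Fleet License required.
Rule 10: is located in a residentially zoned district; vehicles 12 ≥ 10; is a sole proprietorship → Compliance Authorization not required.

Annual Authorization, Fleet License, Small Fleet License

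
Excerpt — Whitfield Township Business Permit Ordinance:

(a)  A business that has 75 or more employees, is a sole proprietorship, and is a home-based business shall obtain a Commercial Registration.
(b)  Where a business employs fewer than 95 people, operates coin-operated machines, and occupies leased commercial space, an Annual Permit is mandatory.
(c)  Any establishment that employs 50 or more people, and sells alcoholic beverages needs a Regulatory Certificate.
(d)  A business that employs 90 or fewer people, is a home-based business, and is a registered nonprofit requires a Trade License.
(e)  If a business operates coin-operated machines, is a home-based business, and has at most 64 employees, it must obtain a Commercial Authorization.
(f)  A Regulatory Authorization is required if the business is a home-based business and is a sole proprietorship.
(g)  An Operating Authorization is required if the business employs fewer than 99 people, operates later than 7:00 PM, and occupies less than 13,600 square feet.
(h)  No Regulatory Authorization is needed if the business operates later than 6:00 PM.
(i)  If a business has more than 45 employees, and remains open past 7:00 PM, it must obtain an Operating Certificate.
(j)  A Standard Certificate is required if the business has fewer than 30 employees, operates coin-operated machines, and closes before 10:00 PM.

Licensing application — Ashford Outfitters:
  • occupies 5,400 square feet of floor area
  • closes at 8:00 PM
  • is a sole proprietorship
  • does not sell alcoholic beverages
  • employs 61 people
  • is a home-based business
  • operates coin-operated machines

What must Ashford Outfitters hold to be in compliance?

(a) employees 61 < 75; is a sole proprietorship; is a home-based business → Commercial Registration not required.
(b) employees 61 < 95; operates coin-operated machines; is a home-based business (not: occupies leased commercial space) → Annual Permit not required.
(c) employees 61 ≥ 50; does not sell alcoholic beverages → Regulatory Certificate not required.
(d) employees 61 ≤ 90; is a home-based business; is a sole proprietorship (not: is a registered nonprofit) → Trade License not required.
(e) operates coin-operated machines; is a home-based business; employees 61 ≤ 64 → Commercial Authorization required.
(f) is a home-based business; is a sole proprietorship → Regulatory Authorization required.
(g) employees 61 < 99; closes 8:00 PM, after 7:00 PM; floor area 5,400 square feet < 13,600 square feet → Operating Authorization required.
(h) closes 8:00 PM, after 6:00 PM → exempt from Regulatory Authorization.
(i) employees 61 > 45; closes 8:00 PM, after 7:00 PM → Operating Certificate required.
(j) employees 61 ≥ 30; operates coin-operated machines; closes 8:00 PM, at/before 10:00 PM → Standard Certificate not required.

Commercial Authorization, Operating Authorization, Operating Certificate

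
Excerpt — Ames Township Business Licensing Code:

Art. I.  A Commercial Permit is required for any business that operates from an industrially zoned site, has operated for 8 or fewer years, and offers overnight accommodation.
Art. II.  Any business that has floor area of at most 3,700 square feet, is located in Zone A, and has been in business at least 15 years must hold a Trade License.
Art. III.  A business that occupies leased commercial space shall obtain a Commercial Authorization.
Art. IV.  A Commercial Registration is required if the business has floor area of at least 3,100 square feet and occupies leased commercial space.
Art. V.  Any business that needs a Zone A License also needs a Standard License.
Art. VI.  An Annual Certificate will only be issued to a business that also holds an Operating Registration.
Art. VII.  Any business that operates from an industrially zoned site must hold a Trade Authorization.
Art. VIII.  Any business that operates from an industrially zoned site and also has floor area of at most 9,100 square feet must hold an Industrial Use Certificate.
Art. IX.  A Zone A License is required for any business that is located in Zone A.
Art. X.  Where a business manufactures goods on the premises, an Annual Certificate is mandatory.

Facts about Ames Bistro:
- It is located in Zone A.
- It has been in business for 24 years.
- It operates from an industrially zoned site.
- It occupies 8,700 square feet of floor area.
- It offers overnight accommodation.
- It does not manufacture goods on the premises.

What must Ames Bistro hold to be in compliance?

Art. I. operates from an industrially zoned site; years in business 24 > 8; offers overnight accommodation → Commercial Permit not required.
Art. II. floor area 8,700 square feet > 3,700 square feet; is located in Zone A; years in business 24 ≥ 15 → Trade License not required.
Art. III. operates from an industrially zoned site (not: occupies leased commercial space) → Commercial Authorization not required.
Art. IV. floor area 8,700 square feet ≥ 3,100 square feet; operates from an industrially zoned site (not: occupies leased commercial space) → Commercial Registration not required.
Art. V. Zone A License is required → Standard License also required.
Art. VI. Annual Certificate is not required → no effect.
Art. VII. operates from an industrially zoned site → Trade Authorization required.
Art. VIII. operates from an industrially zoned site; floor area 8,700 square feet ≤ 9,100 square feet → Industrial Use Certificate required.
Art. IX. is located in Zone A → Zone A License required.
Art. X. does not manufacture goods on the premises → Annual Certificate not required.

Industrial Use Certificate, Standard License, Trade Authorization, Zone A License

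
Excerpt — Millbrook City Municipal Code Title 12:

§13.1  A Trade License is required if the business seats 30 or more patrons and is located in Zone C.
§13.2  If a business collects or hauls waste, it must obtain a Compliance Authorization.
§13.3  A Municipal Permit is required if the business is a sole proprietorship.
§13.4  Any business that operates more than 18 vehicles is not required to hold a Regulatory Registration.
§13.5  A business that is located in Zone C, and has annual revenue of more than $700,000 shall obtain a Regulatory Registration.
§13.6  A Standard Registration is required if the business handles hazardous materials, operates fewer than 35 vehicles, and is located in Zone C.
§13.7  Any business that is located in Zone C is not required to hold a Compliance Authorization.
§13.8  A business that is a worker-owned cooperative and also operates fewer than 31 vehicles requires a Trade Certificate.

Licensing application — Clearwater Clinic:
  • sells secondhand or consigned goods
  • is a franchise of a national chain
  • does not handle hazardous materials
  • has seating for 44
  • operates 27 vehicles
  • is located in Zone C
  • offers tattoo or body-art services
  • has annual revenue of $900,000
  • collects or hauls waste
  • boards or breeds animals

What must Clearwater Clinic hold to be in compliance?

§13.1 seating 44 ≥ 30; is located in Zone C → Trade License required.
§13.2 collects or hauls waste → Compliance Authorization required.
§13.3 is a franchise of a national chain (not: is a sole proprietorship) → Municipal Permit not required.
§13.4 vehicles 27 > 18 → exempt from Regulatory Registration.
§13.5 is located in Zone C; revenue $900,000 > $700,000 → Regulatory Registration required.
§13.6 does not handle hazardous materials; vehicles 27 < 35; is located in Zone C → Standard Registration not required.
§13.7 is located in Zone C → exempt from Compliance Authorization.
§13.8 is a franchise of a national chain (not: is a worker-owned cooperative); vehicles 27 < 31 → Trade Certificate not required.

Trade License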